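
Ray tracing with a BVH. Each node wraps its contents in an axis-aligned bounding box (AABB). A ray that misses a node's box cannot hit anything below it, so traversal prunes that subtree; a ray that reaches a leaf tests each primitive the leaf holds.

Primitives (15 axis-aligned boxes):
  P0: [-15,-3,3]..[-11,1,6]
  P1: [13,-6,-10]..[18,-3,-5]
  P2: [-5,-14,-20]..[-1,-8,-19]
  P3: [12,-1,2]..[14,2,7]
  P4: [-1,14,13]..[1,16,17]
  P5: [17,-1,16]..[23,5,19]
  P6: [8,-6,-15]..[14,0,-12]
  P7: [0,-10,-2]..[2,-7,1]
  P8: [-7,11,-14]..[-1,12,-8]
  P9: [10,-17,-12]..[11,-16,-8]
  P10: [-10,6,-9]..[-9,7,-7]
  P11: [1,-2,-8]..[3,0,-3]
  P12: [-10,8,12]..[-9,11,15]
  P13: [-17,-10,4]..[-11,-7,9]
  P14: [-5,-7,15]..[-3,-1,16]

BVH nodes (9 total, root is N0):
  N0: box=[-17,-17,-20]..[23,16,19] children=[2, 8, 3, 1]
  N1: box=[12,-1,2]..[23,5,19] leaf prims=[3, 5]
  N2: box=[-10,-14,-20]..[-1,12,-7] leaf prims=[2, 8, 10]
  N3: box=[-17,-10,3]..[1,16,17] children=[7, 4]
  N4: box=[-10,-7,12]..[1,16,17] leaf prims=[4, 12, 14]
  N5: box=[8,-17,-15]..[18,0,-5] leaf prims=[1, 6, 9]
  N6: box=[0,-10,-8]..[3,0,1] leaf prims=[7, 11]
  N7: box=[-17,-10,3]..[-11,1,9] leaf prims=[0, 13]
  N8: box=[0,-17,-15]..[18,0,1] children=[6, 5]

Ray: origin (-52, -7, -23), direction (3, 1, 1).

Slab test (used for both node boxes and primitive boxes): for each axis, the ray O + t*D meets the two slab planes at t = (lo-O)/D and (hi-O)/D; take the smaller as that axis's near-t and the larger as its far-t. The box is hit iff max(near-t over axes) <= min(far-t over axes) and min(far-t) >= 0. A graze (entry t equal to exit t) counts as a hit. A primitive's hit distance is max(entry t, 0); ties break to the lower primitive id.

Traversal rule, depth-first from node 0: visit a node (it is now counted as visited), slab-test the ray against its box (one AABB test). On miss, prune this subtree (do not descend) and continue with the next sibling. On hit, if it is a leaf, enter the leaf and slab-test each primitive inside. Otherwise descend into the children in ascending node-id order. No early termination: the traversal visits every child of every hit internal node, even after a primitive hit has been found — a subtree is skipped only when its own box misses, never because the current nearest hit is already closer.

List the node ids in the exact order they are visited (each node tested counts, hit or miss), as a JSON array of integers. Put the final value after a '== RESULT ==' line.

Trace the traversal:
N0 x:[35/3,25] y:[-10,23] z:[3,42] -> hit [35/3,23], descend [1, 2, 3, 8]
  N1 x:[64/3,25] y:[6,12] z:[25,42] -> miss, prune
  N2 x:[14,17] y:[-7,19] z:[3,16] -> hit [14,16] leaf, test {P2(miss), P8(miss), P10@t=14}
  N3 x:[35/3,53/3] y:[-3,23] z:[26,40] -> miss, prune
  N8 x:[52/3,70/3] y:[-10,7] z:[8,24] -> miss, prune

Summary -> nodes [0, 1, 2, 3, 8]; box-tests=5; leaf-entries=1; first=P10

== RESULT ==
[0, 1, 2, 3, 8]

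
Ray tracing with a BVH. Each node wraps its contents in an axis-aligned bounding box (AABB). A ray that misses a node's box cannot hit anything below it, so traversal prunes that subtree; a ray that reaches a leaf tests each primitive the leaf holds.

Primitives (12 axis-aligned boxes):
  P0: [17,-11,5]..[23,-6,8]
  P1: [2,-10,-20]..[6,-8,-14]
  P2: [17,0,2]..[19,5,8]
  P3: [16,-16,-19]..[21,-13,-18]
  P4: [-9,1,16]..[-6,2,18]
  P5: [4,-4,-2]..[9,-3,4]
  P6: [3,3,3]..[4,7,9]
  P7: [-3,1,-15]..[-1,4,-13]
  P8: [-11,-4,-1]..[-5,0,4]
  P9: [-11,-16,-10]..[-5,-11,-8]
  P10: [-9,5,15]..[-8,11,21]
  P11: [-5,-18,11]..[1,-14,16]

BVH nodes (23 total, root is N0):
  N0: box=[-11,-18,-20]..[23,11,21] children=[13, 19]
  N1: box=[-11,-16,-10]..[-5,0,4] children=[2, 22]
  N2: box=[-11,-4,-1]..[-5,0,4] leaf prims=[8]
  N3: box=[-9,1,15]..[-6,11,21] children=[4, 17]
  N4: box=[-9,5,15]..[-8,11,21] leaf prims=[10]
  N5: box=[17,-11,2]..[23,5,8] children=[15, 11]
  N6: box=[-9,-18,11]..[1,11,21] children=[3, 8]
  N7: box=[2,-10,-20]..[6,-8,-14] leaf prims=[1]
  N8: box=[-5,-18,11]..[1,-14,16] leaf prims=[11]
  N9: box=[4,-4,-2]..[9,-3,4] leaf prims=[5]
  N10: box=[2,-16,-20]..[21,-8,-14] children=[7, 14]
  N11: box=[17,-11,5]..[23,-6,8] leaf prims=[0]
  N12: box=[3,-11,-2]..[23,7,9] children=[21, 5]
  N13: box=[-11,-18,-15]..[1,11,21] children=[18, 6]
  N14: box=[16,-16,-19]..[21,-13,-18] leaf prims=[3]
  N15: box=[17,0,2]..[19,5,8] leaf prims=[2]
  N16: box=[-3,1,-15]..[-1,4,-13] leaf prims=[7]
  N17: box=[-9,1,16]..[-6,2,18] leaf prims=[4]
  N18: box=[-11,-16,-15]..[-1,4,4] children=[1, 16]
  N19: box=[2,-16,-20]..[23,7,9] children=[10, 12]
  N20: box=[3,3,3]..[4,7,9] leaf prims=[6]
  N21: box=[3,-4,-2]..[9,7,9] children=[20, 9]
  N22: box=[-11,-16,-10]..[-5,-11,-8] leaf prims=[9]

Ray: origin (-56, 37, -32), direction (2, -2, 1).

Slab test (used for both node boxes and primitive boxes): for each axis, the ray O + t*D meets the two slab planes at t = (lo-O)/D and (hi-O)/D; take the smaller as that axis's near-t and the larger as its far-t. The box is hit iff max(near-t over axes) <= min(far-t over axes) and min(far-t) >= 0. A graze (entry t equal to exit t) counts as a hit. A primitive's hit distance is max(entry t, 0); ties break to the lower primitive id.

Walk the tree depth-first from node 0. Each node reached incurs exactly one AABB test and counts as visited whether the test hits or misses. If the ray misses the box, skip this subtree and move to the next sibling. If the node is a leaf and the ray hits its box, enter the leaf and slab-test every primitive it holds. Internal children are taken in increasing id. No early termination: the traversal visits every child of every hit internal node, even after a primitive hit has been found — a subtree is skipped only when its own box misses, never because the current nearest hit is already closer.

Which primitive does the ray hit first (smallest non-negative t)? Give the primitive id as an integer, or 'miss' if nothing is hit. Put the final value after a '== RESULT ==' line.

Trace the traversal:
N0 x:[45/2,79/2] y:[13,55/2] z:[12,53] -> hit [45/2,55/2], descend [13, 19]
  N13 x:[45/2,57/2] y:[13,55/2] z:[17,53] -> hit [45/2,55/2], descend [6, 18]
    N6 x:[47/2,57/2] y:[13,55/2] z:[43,53] -> miss, prune
    N18 x:[45/2,55/2] y:[33/2,53/2] z:[17,36] -> hit [45/2,53/2], descend [1, 16]
      N1 x:[45/2,51/2] y:[37/2,53/2] z:[22,36] -> hit [45/2,51/2], descend [2, 22]
        N2 x:[45/2,51/2] y:[37/2,41/2] z:[31,36] -> miss, prune
        N22 x:[45/2,51/2] y:[24,53/2] z:[22,24] -> hit [24,24] leaf, test {P9@t=24}
      N16 x:[53/2,55/2] y:[33/2,18] z:[17,19] -> miss, prune
  N19 x:[29,79/2] y:[15,53/2] z:[12,41] -> miss, prune

order=[0, 13, 6, 18, 1, 2, 22, 16, 19]  |boxes|=9  |leaves|=1  hit=P9

== RESULT ==
9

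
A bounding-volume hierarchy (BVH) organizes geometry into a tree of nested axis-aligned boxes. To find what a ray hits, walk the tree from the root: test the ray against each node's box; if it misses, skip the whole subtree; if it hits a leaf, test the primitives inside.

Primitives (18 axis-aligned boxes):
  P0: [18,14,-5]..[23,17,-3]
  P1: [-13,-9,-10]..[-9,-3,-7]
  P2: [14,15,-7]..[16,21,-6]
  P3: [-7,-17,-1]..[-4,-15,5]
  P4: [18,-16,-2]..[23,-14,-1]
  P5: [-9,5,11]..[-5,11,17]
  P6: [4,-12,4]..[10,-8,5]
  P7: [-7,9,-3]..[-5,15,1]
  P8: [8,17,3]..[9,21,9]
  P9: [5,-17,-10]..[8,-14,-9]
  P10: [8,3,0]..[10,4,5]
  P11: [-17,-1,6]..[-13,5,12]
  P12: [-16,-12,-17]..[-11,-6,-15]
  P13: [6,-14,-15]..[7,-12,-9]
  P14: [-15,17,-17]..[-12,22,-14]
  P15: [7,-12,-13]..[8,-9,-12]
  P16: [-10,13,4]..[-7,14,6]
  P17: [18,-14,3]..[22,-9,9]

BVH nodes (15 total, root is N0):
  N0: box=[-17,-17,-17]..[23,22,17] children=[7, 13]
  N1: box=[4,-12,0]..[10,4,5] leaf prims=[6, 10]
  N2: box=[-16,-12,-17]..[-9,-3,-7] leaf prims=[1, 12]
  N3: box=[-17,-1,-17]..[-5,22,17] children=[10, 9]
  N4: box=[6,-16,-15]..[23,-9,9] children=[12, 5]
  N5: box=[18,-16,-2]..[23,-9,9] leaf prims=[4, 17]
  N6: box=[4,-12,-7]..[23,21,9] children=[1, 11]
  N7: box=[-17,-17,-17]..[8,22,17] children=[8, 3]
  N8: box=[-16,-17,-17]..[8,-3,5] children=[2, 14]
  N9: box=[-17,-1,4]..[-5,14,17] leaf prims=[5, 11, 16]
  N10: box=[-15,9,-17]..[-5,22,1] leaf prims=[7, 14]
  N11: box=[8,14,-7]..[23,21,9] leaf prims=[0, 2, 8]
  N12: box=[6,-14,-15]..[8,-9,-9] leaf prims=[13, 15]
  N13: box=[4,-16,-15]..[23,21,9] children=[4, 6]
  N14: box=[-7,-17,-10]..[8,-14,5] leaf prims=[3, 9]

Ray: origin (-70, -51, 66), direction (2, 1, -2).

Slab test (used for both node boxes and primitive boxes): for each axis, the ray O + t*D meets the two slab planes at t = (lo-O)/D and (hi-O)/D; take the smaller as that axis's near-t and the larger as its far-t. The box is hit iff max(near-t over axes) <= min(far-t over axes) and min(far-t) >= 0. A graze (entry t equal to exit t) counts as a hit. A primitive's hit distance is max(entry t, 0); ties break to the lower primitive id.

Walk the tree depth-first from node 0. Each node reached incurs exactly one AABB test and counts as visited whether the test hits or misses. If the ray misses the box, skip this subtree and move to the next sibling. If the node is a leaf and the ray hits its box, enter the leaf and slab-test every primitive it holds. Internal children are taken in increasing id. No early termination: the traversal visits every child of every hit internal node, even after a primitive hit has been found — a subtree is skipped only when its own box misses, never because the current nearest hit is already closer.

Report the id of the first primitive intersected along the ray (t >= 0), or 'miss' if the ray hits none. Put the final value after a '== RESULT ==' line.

Trace the traversal:
N0 x:[53/2,93/2] y:[34,73] z:[49/2,83/2] -> hit [34,83/2], descend [7, 13]
  N7 x:[53/2,39] y:[34,73] z:[49/2,83/2] -> hit [34,39], descend [3, 8]
    N3 x:[53/2,65/2] y:[50,73] z:[49/2,83/2] -> miss, prune
    N8 x:[27,39] y:[34,48] z:[61/2,83/2] -> hit [34,39], descend [2, 14]
      N2 x:[27,61/2] y:[39,48] z:[73/2,83/2] -> miss, prune
      N14 x:[63/2,39] y:[34,37] z:[61/2,38] -> hit [34,37] leaf, test {P3(miss), P9(miss)}
  N13 x:[37,93/2] y:[35,72] z:[57/2,81/2] -> hit [37,81/2], descend [4, 6]
    N4 x:[38,93/2] y:[35,42] z:[57/2,81/2] -> hit [38,81/2], descend [5, 12]
      N5 x:[44,93/2] y:[35,42] z:[57/2,34] -> miss, prune
      N12 x:[38,39] y:[37,42] z:[75/2,81/2] -> hit [38,39] leaf, test {P13@t=38, P15@t=39}
    N6 x:[37,93/2] y:[39,72] z:[57/2,73/2] -> miss, prune

order=[0, 7, 3, 8, 2, 14, 13, 4, 5, 12, 6]  |boxes|=11  |leaves|=2  hit=P13

== RESULT ==
13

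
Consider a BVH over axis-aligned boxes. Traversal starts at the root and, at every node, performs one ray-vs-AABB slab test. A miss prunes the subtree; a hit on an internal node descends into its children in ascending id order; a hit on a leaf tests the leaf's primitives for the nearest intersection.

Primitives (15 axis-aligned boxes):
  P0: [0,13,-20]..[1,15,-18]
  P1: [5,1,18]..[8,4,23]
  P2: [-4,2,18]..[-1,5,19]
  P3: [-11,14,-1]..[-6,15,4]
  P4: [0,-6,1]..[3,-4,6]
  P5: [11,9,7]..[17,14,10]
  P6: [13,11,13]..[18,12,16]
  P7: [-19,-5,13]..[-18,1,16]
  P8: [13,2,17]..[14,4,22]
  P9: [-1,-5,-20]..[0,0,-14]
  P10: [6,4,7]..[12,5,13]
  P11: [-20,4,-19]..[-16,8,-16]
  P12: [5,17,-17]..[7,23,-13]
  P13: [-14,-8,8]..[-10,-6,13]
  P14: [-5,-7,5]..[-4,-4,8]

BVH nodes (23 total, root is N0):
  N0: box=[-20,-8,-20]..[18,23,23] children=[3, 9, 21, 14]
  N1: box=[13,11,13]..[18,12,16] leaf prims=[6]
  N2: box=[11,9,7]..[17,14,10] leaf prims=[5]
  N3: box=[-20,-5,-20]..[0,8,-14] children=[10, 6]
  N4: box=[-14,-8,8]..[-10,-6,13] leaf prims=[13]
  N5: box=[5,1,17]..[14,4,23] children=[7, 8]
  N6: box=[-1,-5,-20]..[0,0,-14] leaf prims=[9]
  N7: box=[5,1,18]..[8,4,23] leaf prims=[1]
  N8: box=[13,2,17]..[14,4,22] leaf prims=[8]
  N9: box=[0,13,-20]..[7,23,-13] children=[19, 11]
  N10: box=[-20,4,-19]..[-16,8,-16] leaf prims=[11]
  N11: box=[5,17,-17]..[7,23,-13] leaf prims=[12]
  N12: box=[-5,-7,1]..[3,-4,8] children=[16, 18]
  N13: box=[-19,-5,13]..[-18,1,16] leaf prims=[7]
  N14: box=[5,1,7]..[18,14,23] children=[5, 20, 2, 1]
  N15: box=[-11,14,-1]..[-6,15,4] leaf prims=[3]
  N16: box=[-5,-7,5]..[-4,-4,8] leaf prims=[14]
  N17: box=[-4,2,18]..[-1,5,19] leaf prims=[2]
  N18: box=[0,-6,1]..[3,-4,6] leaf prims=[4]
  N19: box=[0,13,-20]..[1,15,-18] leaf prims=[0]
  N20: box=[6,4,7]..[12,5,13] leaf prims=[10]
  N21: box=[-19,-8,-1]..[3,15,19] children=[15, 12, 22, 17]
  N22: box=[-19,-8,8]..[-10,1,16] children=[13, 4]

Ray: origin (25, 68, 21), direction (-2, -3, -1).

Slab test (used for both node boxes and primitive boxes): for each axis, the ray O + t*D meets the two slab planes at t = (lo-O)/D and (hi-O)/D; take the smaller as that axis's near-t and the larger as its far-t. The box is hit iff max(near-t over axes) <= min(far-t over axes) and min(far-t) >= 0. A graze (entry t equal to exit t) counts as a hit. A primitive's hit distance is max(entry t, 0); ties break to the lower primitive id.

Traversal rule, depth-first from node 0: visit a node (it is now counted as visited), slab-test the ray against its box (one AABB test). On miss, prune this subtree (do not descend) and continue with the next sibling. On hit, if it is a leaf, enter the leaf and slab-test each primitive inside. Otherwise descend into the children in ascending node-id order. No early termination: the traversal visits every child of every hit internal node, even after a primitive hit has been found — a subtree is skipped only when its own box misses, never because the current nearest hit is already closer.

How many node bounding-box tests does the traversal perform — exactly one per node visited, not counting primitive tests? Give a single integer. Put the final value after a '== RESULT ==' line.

Trace the traversal:
N0 x:[7/2,45/2] y:[15,76/3] z:[-2,41] -> hit [15,45/2], descend [3, 9, 14, 21]
  N3 x:[25/2,45/2] y:[20,73/3] z:[35,41] -> miss, prune
  N9 x:[9,25/2] y:[15,55/3] z:[34,41] -> miss, prune
  N14 x:[7/2,10] y:[18,67/3] z:[-2,14] -> miss, prune
  N21 x:[11,22] y:[53/3,76/3] z:[2,22] -> hit [53/3,22], descend [12, 15, 17, 22]
    N12 x:[11,15] y:[24,25] z:[13,20] -> miss, prune
    N15 x:[31/2,18] y:[53/3,18] z:[17,22] -> hit [53/3,18] leaf, test {P3@t=53/3}
    N17 x:[13,29/2] y:[21,22] z:[2,3] -> miss, prune
    N22 x:[35/2,22] y:[67/3,76/3] z:[5,13] -> miss, prune

order=[0, 3, 9, 14, 21, 12, 15, 17, 22]  |boxes|=9  |leaves|=1  hit=P3

== RESULT ==
9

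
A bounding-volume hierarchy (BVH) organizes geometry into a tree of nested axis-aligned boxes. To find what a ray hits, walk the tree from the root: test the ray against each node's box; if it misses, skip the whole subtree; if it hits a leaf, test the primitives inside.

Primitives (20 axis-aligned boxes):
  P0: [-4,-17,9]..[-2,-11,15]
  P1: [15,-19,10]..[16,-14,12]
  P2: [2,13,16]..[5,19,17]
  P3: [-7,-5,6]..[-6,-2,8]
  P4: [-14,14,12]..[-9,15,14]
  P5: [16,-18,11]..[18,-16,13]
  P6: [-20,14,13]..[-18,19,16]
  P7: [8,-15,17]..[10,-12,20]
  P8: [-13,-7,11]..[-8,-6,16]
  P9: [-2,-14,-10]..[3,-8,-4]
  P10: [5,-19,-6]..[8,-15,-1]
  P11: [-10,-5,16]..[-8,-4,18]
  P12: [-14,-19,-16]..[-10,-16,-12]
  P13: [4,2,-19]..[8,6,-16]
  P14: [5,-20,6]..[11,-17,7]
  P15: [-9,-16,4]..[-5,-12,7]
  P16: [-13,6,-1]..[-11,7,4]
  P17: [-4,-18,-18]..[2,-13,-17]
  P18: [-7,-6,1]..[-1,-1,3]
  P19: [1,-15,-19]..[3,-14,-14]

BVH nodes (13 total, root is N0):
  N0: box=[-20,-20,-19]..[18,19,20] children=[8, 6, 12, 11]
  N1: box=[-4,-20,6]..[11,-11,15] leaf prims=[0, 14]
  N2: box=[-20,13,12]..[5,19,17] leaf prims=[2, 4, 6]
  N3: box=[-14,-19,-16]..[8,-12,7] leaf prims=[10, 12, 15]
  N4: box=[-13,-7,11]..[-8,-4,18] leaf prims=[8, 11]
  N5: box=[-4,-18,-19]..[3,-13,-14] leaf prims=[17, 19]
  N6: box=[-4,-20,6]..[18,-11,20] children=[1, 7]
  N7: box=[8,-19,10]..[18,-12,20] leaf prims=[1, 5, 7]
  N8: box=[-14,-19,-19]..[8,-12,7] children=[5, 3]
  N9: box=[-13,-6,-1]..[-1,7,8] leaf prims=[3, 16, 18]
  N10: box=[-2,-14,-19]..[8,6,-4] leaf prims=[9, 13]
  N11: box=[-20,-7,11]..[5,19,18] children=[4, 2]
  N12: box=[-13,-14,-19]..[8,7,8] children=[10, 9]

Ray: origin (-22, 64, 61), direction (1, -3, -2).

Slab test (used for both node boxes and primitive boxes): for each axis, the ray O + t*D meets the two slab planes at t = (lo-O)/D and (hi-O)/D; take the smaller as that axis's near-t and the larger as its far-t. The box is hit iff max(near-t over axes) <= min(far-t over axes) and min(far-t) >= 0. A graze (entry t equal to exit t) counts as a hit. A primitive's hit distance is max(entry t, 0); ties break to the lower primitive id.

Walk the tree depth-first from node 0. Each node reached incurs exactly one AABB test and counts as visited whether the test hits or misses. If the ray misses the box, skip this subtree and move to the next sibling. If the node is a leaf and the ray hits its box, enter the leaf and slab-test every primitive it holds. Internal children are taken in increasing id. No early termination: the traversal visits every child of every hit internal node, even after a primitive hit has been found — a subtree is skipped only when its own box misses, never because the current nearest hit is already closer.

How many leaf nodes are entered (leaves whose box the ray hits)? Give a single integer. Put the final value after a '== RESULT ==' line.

Traverse from the root:
N0 x:[2,40] y:[15,28] z:[41/2,40] -> hit [41/2,28], descend [6, 8, 11, 12]
  N6 x:[18,40] y:[25,28] z:[41/2,55/2] -> hit [25,55/2], descend [1, 7]
    N1 x:[18,33] y:[25,28] z:[23,55/2] -> hit [25,55/2] leaf, test {P0(miss), P14@t=27}
    N7 x:[30,40] y:[76/3,83/3] z:[41/2,51/2] -> miss, prune
  N8 x:[8,30] y:[76/3,83/3] z:[27,40] -> hit [27,83/3], descend [3, 5]
    N3 x:[8,30] y:[76/3,83/3] z:[27,77/2] -> hit [27,83/3] leaf, test {P10(miss), P12(miss), P15(miss)}
    N5 x:[18,25] y:[77/3,82/3] z:[75/2,40] -> miss, prune
  N11 x:[2,27] y:[15,71/3] z:[43/2,25] -> hit [43/2,71/3], descend [2, 4]
    N2 x:[2,27] y:[15,17] z:[22,49/2] -> miss, prune
    N4 x:[9,14] y:[68/3,71/3] z:[43/2,25] -> miss, prune
  N12 x:[9,30] y:[19,26] z:[53/2,40] -> miss, prune

order=[0, 6, 1, 7, 8, 3, 5, 11, 2, 4, 12]  |boxes|=11  |leaves|=2  hit=P14

== RESULT ==
2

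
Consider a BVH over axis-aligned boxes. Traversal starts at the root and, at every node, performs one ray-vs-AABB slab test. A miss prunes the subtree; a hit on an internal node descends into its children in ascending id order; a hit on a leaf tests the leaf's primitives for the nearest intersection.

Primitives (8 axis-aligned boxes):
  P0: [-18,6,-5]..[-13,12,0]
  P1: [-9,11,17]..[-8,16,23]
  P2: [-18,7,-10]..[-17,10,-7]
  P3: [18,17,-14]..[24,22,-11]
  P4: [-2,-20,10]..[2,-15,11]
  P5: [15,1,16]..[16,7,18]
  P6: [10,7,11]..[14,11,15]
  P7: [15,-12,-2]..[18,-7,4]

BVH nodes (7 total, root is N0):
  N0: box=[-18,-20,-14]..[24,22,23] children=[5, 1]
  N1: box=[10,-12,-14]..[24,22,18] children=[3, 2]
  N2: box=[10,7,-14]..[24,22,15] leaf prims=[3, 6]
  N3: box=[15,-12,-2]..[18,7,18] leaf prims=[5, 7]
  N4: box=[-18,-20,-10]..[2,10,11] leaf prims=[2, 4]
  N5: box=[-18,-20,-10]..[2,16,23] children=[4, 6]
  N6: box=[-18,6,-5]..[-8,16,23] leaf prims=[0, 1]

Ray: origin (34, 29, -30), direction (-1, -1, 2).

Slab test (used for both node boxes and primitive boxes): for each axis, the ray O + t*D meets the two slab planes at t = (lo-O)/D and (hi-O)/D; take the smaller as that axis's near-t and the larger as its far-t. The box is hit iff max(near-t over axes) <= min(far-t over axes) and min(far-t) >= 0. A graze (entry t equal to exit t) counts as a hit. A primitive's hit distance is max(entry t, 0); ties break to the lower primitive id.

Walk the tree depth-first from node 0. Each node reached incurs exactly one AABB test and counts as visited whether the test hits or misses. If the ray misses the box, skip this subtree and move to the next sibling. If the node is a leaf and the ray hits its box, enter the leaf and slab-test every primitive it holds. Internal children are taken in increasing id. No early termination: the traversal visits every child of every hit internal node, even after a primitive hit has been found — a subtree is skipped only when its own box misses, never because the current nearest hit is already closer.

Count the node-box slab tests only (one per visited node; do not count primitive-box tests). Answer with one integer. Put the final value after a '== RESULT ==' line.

Walk:
N0 x:[10,52] y:[7,49] z:[8,53/2] -> hit [10,53/2], descend [1, 5]
  N1 x:[10,24] y:[7,41] z:[8,24] -> hit [10,24], descend [2, 3]
    N2 x:[10,24] y:[7,22] z:[8,45/2] -> hit [10,22] leaf, test {P3(miss), P6@t=41/2}
    N3 x:[16,19] y:[22,41] z:[14,24] -> miss, prune
  N5 x:[32,52] y:[13,49] z:[10,53/2] -> miss, prune

Summary -> nodes [0, 1, 2, 3, 5]; box-tests=5; leaf-entries=1; first=P6

== RESULT ==
5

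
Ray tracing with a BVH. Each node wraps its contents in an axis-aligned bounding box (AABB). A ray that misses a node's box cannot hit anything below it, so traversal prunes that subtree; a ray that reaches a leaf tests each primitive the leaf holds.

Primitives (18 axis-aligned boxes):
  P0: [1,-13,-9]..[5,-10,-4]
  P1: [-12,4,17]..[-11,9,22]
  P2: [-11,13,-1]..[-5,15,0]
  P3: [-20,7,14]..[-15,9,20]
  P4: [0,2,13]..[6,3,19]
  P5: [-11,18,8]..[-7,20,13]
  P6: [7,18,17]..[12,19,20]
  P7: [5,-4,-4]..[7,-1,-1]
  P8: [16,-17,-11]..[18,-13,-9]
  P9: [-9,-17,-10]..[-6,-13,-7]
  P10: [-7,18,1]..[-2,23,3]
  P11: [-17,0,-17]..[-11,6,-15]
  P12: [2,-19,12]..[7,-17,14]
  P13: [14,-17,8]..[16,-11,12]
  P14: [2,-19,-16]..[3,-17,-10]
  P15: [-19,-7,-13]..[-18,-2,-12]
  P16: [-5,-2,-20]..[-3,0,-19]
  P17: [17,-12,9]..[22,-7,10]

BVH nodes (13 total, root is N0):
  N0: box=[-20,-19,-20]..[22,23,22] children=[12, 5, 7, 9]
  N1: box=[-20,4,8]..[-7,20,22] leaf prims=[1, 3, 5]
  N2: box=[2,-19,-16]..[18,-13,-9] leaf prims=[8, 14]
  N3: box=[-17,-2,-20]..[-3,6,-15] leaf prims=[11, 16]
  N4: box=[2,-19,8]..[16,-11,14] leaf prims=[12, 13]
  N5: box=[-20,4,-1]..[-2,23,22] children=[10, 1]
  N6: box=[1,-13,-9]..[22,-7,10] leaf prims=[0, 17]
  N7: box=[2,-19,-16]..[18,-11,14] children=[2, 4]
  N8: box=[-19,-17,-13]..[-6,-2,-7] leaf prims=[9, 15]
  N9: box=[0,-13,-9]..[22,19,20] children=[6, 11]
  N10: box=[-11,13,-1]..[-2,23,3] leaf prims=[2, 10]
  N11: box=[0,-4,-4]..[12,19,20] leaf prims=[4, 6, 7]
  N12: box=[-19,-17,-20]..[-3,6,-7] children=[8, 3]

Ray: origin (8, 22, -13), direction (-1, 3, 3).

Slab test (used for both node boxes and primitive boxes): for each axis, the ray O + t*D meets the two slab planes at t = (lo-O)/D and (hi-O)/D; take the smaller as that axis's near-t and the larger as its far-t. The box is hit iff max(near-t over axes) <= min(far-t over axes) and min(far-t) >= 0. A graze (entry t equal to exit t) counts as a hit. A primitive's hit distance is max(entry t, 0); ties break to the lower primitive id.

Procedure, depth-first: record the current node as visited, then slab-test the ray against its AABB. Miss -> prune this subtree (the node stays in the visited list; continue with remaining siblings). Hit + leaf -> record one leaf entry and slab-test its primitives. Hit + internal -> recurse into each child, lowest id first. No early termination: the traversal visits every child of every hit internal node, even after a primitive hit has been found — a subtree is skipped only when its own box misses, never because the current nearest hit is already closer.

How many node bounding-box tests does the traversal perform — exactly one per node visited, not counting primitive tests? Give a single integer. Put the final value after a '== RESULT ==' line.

Walk:
N0 x:[-14,28] y:[-41/3,1/3] z:[-7/3,35/3] -> hit [-7/3,1/3], descend [5, 7, 9, 12]
  N5 x:[10,28] y:[-6,1/3] z:[4,35/3] -> miss, prune
  N7 x:[-10,6] y:[-41/3,-11] z:[-1,9] -> miss, prune
  N9 x:[-14,8] y:[-35/3,-1] z:[4/3,11] -> miss, prune
  N12 x:[11,27] y:[-13,-16/3] z:[-7/3,2] -> miss, prune

Visited [0, 5, 7, 9, 12]. Tests: 5 box, 0 leaf. Nearest: miss.

== RESULT ==
5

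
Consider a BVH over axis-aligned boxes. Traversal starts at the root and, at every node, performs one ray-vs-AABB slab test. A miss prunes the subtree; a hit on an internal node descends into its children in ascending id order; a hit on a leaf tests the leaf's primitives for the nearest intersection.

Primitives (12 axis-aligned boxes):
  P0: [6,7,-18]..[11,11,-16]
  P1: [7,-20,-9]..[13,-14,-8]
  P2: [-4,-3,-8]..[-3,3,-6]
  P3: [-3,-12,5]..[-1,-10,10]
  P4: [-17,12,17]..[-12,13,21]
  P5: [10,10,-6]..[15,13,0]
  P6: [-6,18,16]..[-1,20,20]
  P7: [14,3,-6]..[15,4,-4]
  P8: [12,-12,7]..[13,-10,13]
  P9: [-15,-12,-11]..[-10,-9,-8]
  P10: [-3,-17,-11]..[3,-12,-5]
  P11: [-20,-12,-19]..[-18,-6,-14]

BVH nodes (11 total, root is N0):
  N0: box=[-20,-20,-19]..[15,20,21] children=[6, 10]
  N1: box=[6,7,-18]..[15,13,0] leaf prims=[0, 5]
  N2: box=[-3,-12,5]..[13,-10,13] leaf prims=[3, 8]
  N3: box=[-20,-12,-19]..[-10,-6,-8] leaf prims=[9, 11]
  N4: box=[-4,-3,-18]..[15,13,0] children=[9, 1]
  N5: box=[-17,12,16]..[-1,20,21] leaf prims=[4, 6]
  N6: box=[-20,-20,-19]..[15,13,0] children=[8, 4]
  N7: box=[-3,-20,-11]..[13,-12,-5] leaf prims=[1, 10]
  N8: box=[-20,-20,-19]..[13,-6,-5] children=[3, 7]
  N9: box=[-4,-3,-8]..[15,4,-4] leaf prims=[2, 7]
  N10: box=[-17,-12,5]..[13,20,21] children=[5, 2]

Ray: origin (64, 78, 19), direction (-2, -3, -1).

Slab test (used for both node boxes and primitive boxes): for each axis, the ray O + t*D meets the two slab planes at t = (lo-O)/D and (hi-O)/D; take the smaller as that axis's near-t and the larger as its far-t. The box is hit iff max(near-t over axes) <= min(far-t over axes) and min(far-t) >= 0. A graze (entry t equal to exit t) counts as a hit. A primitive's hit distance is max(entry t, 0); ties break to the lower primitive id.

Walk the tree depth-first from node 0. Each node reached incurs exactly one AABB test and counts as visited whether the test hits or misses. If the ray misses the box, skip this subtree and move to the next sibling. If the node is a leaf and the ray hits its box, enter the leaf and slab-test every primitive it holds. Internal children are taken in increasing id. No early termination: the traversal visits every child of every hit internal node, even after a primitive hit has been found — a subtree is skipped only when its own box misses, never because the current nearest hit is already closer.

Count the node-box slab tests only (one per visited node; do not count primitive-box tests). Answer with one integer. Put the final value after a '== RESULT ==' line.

Traverse from the root:
N0 x:[49/2,42] y:[58/3,98/3] z:[-2,38] -> hit [49/2,98/3], descend [6, 10]
  N6 x:[49/2,42] y:[65/3,98/3] z:[19,38] -> hit [49/2,98/3], descend [4, 8]
    N4 x:[49/2,34] y:[65/3,27] z:[19,37] -> hit [49/2,27], descend [1, 9]
      N1 x:[49/2,29] y:[65/3,71/3] z:[19,37] -> miss, prune
      N9 x:[49/2,34] y:[74/3,27] z:[23,27] -> hit [74/3,27] leaf, test {P2(miss), P7@t=74/3}
    N8 x:[51/2,42] y:[28,98/3] z:[24,38] -> hit [28,98/3], descend [3, 7]
      N3 x:[37,42] y:[28,30] z:[27,38] -> miss, prune
      N7 x:[51/2,67/2] y:[30,98/3] z:[24,30] -> hit [30,30] leaf, test {P1(miss), P10(miss)}
  N10 x:[51/2,81/2] y:[58/3,30] z:[-2,14] -> miss, prune

9 AABB tests over nodes [0, 6, 4, 1, 9, 8, 3, 7, 10]; 2 leaves entered; closest P7.

== RESULT ==
9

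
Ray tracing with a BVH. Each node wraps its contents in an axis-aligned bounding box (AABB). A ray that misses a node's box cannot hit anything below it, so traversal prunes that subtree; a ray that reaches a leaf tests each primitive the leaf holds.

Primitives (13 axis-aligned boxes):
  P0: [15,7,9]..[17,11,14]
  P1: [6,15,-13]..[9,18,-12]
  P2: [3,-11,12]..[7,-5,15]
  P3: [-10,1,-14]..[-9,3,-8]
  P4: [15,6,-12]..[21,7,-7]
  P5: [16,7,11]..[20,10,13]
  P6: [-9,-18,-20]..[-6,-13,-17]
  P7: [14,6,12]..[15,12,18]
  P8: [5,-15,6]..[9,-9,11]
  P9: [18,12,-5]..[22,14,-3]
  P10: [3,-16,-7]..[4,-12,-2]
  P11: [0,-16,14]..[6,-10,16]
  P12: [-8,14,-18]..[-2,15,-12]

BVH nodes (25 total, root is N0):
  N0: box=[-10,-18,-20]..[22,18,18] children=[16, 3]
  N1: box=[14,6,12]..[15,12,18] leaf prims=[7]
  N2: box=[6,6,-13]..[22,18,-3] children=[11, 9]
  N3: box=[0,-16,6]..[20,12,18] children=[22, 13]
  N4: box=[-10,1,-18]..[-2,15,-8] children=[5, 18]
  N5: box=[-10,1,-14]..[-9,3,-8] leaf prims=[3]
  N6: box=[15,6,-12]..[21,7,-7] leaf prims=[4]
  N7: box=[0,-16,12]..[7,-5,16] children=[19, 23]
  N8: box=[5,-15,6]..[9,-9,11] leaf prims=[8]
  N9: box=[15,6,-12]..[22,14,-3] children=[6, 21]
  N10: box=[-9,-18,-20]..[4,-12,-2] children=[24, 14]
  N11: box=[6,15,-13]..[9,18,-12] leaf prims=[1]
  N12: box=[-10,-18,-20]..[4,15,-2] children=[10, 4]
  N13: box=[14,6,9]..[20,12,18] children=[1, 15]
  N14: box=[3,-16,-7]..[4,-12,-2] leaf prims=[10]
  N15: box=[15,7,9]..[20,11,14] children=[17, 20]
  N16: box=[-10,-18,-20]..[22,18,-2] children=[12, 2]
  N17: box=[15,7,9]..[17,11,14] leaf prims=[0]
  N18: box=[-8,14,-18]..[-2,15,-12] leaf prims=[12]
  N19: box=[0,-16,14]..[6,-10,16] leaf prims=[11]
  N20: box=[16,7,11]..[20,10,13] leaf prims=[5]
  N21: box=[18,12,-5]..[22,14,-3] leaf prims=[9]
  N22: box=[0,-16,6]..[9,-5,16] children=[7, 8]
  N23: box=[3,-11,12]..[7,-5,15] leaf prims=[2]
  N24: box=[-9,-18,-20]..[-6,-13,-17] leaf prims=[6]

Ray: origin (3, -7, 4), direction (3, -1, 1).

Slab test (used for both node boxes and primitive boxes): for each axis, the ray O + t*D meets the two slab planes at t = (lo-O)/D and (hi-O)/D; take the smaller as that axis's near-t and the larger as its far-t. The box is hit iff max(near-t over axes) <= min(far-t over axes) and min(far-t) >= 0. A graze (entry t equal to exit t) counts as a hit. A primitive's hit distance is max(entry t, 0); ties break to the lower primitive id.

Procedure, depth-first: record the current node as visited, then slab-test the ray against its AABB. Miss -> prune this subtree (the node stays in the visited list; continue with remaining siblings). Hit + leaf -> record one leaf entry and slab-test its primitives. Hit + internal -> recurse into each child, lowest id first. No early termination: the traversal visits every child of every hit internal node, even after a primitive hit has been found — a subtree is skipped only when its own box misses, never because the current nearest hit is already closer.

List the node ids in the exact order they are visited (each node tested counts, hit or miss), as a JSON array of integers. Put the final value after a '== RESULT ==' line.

Trace the traversal:
N0 x:[-13/3,19/3] y:[-25,11] z:[-24,14] -> hit [-13/3,19/3], descend [3, 16]
  N3 x:[-1,17/3] y:[-19,9] z:[2,14] -> hit [2,17/3], descend [13, 22]
    N13 x:[11/3,17/3] y:[-19,-13] z:[5,14] -> miss, prune
    N22 x:[-1,2] y:[-2,9] z:[2,12] -> hit [2,2], descend [7, 8]
      N7 x:[-1,4/3] y:[-2,9] z:[8,12] -> miss, prune
      N8 x:[2/3,2] y:[2,8] z:[2,7] -> hit [2,2] leaf, test {P8@t=2}
  N16 x:[-13/3,19/3] y:[-25,11] z:[-24,-6] -> miss, prune

Summary -> nodes [0, 3, 13, 22, 7, 8, 16]; box-tests=7; leaf-entries=1; first=P8

== RESULT ==
[0, 3, 13, 22, 7, 8, 16]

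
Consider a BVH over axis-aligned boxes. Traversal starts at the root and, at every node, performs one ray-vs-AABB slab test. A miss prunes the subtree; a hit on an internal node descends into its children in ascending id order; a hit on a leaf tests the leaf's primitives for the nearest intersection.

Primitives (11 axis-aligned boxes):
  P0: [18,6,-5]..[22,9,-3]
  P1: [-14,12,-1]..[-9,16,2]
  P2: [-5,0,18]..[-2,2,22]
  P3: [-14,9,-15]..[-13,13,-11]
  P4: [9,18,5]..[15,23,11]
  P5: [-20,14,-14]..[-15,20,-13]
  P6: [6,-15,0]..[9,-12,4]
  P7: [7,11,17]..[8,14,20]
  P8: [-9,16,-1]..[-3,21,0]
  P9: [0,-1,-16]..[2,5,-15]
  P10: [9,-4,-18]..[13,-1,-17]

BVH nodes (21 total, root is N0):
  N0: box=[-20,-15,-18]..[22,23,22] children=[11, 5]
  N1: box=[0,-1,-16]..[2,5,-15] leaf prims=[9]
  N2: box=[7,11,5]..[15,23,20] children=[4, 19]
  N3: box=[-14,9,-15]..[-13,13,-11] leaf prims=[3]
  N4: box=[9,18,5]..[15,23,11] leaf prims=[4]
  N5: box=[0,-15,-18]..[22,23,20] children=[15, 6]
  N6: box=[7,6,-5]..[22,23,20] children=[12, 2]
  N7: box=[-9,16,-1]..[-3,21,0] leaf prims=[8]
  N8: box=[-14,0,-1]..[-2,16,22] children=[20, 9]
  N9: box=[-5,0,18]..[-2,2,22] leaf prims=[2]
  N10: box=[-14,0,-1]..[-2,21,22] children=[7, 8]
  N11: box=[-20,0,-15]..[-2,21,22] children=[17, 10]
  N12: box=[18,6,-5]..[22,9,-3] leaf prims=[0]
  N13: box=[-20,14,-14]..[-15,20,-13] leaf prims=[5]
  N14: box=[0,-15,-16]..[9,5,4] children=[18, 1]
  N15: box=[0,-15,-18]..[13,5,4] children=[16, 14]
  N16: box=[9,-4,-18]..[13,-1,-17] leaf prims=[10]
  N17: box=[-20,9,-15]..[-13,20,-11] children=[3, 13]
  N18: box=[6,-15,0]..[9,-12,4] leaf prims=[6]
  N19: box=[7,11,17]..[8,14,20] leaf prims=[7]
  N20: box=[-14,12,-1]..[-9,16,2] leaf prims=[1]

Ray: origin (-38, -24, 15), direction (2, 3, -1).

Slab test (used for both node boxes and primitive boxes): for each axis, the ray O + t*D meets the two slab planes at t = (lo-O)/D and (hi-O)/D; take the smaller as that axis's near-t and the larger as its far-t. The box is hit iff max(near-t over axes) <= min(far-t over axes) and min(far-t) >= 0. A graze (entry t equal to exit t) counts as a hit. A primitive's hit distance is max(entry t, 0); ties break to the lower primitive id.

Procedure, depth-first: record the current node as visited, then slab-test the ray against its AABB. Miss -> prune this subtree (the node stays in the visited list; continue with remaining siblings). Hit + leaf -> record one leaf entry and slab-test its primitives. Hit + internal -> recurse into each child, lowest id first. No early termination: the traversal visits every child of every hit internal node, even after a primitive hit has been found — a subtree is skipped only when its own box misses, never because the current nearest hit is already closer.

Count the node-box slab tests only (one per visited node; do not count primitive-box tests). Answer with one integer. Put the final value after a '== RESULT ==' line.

Trace the traversal:
N0 x:[9,30] y:[3,47/3] z:[-7,33] -> hit [9,47/3], descend [5, 11]
  N5 x:[19,30] y:[3,47/3] z:[-5,33] -> miss, prune
  N11 x:[9,18] y:[8,15] z:[-7,30] -> hit [9,15], descend [10, 17]
    N10 x:[12,18] y:[8,15] z:[-7,16] -> hit [12,15], descend [7, 8]
      N7 x:[29/2,35/2] y:[40/3,15] z:[15,16] -> hit [15,15] leaf, test {P8@t=15}
      N8 x:[12,18] y:[8,40/3] z:[-7,16] -> hit [12,40/3], descend [9, 20]
        N9 x:[33/2,18] y:[8,26/3] z:[-7,-3] -> miss, prune
        N20 x:[12,29/2] y:[12,40/3] z:[13,16] -> hit [13,40/3] leaf, test {P1@t=13}
    N17 x:[9,25/2] y:[11,44/3] z:[26,30] -> miss, prune

order=[0, 5, 11, 10, 7, 8, 9, 20, 17]  |boxes|=9  |leaves|=2  hit=P1

== RESULT ==
9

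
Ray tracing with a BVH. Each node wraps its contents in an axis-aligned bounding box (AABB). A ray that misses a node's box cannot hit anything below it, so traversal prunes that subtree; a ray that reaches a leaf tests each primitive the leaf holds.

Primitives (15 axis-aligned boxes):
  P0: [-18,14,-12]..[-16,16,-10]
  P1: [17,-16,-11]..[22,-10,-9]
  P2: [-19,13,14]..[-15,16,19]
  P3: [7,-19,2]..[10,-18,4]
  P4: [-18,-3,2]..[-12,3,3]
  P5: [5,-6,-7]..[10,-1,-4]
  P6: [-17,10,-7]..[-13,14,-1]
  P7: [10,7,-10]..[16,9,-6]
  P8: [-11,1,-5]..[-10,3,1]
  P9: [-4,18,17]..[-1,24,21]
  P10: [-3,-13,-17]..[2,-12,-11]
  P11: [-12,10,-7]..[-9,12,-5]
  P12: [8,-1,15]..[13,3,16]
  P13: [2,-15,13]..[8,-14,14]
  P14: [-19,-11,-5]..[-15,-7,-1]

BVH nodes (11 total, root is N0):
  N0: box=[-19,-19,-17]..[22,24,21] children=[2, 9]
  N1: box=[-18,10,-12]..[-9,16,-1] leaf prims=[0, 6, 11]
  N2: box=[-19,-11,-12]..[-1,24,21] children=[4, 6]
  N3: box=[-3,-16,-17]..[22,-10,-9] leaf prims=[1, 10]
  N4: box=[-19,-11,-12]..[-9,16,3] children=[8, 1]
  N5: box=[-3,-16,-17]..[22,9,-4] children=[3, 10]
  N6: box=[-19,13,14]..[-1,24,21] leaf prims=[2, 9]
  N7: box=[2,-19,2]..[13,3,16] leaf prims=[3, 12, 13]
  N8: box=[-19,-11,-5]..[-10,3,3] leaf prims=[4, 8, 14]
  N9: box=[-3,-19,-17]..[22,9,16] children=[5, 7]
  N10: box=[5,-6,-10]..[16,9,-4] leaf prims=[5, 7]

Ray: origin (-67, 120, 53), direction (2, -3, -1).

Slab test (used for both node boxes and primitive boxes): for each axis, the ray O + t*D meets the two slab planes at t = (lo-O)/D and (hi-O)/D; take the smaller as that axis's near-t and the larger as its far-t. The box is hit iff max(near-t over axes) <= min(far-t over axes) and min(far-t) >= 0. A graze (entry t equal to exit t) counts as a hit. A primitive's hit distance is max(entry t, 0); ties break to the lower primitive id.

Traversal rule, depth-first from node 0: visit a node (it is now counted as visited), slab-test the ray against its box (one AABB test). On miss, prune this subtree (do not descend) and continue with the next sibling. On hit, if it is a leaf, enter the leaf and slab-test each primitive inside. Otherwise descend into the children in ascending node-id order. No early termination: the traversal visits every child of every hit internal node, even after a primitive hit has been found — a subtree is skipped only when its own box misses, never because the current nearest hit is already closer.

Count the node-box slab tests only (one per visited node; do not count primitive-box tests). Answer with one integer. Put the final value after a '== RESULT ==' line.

Walk:
N0 x:[24,89/2] y:[32,139/3] z:[32,70] -> hit [32,89/2], descend [2, 9]
  N2 x:[24,33] y:[32,131/3] z:[32,65] -> hit [32,33], descend [4, 6]
    N4 x:[24,29] y:[104/3,131/3] z:[50,65] -> miss, prune
    N6 x:[24,33] y:[32,107/3] z:[32,39] -> hit [32,33] leaf, test {P2(miss), P9@t=32}
  N9 x:[32,89/2] y:[37,139/3] z:[37,70] -> hit [37,89/2], descend [5, 7]
    N5 x:[32,89/2] y:[37,136/3] z:[57,70] -> miss, prune
    N7 x:[69/2,40] y:[39,139/3] z:[37,51] -> hit [39,40] leaf, test {P3(miss), P12(miss), P13(miss)}

7 AABB tests over nodes [0, 2, 4, 6, 9, 5, 7]; 2 leaves entered; closest P9.

== RESULT ==
7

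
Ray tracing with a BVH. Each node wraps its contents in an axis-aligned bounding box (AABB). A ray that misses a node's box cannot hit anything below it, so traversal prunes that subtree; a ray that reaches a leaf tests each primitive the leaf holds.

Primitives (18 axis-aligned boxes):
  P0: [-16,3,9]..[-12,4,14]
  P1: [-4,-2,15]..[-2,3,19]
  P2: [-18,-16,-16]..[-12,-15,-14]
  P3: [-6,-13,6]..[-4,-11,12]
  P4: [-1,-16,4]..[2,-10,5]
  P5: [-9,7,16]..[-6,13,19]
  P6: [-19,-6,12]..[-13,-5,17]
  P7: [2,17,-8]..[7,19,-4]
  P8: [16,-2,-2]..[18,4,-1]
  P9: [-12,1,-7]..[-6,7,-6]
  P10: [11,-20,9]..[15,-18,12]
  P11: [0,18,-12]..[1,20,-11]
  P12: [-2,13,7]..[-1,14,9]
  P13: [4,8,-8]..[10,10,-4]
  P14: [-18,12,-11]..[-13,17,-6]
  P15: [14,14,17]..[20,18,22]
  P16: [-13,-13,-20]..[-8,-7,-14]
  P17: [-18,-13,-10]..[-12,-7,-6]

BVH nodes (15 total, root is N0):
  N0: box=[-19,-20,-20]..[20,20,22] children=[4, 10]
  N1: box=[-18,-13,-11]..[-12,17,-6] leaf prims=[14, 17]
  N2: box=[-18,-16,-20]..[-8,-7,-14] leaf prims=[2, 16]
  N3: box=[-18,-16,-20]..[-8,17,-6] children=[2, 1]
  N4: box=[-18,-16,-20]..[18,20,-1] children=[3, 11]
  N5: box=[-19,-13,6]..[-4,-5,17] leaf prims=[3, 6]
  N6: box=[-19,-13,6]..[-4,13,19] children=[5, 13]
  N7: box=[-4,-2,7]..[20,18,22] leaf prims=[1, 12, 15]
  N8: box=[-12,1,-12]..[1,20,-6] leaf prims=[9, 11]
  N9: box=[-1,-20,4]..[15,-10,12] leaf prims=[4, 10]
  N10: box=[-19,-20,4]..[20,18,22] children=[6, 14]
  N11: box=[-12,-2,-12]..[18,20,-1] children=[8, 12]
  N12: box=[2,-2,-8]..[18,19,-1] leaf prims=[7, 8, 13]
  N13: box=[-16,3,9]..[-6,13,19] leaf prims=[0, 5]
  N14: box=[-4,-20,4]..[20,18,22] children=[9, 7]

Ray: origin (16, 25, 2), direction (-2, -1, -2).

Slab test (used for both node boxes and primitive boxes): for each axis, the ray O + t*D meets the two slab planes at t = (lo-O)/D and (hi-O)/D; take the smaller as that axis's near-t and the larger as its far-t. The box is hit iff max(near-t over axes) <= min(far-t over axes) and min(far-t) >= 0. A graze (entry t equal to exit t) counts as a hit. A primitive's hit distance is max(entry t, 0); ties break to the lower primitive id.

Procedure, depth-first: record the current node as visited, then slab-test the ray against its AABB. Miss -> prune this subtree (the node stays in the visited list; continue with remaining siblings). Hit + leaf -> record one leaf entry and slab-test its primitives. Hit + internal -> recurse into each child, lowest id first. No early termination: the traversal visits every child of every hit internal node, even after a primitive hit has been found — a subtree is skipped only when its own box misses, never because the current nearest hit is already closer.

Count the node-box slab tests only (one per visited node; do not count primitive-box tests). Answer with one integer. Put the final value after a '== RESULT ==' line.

Traverse from the root:
N0 x:[-2,35/2] y:[5,45] z:[-10,11] -> hit [5,11], descend [4, 10]
  N4 x:[-1,17] y:[5,41] z:[3/2,11] -> hit [5,11], descend [3, 11]
    N3 x:[12,17] y:[8,41] z:[4,11] -> miss, prune
    N11 x:[-1,14] y:[5,27] z:[3/2,7] -> hit [5,7], descend [8, 12]
      N8 x:[15/2,14] y:[5,24] z:[4,7] -> miss, prune
      N12 x:[-1,7] y:[6,27] z:[3/2,5] -> miss, prune
  N10 x:[-2,35/2] y:[7,45] z:[-10,-1] -> miss, prune

7 AABB tests over nodes [0, 4, 3, 11, 8, 12, 10]; 0 leaves entered; closest miss.

== RESULT ==
7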